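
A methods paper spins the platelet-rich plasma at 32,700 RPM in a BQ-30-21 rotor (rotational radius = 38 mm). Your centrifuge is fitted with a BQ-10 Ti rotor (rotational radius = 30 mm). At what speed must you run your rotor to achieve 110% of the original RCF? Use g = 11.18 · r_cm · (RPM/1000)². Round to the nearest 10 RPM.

38600 RPM

Original rotor: r = 38 mm = 3.8 cm
RCF_original = 11.18 × 3.8 × (32.7)² = 11.18 × 3.8 × 1,069.29 ≈ 45,427.7 × g
Target RCF = 1.1 × 45,427.7 ≈ 49,970.5 × g
Your rotor: r = 30 mm = 3.0 cm
49,970.5 = 11.18 × 3 × (N/1000)²
(N/1000)² = 49,970.5 / 33.54 = 1489.878
N = 1000 × √1489.878 ≈ 38,598.9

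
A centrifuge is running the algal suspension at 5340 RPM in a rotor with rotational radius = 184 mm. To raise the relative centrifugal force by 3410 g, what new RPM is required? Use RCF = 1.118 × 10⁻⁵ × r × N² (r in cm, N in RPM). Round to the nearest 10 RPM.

6720 RPM

r = 184 mm = 18.4 cm
Current RCF = 1.118 × 10⁻⁵ × 18.4 × (5340)² = 1.118 × 10⁻⁵ × 18.4 × 28,515,600 ≈ 5,866 × g
Target RCF = 5,866 + 3,410 = 9,276 × g
N² = 9,276 / (20.5712 × 10⁻⁵) = 45,092,168
N ≈ √45,092,168 ≈ 6,715.1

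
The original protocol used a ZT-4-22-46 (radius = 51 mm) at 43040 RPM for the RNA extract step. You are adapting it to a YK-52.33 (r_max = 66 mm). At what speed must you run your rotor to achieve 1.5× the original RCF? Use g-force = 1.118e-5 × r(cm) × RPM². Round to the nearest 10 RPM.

Original rotor: r = 51 mm = 5.1 cm
RCF = 1.118 × 10⁻⁵ × r × N²
RCF_original = 1.118 × 10⁻⁵ × 5.1 × (43040)² = 1.118 × 10⁻⁵ × 5.1 × 1,852,441,600 ≈ 105,622.5 × g
Target RCF = 1.5 × 105,622.5 ≈ 158,433.8 × g
Your rotor: r = 66 mm = 6.6 cm
158,433.8 = 1.118 × 10⁻⁵ × 6.6 × N²
N² = 158,433.8 / (7.3788 × 10⁻⁵) = 2,147,148,588
N ≈ √2,147,148,588 ≈ 46,337.3

46340 RPM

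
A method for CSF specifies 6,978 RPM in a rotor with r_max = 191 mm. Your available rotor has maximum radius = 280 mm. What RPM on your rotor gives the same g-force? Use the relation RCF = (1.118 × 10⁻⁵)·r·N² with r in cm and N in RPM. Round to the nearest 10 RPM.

Original rotor: r = 191 mm = 19.1 cm
RCF = 1.118 × 10⁻⁵ × r × N²
RCF_original = 1.118 × 10⁻⁵ × 19.1 × (6978)² = 1.118 × 10⁻⁵ × 19.1 × 48,692,484 ≈ 10,397.7 × g
Your rotor: r = 280 mm = 28.0 cm
10,397.7 = 1.118 × 10⁻⁵ × 28 × N²
N² = 10,397.7 / (31.304 × 10⁻⁵) = 33,215,244
N ≈ √33,215,244 ≈ 5,763.3

5760 RPM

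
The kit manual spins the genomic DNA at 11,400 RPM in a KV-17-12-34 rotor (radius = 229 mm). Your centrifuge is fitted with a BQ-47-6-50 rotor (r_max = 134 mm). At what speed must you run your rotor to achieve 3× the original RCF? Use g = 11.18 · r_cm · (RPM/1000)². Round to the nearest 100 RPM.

25800 RPM

Original rotor: r = 229 mm = 22.9 cm
RCF_original = 11.18 × 22.9 × (11.4)² = 11.18 × 22.9 × 129.96 ≈ 33,272.6 × g
Target RCF = 3 × 33,272.6 ≈ 99,817.8 × g
Your rotor: r = 134 mm = 13.4 cm
99,817.8 = 11.18 × 13.4 × (N/1000)²
(N/1000)² = 99,817.8 / 149.812 = 666.2871
N = 1000 × √666.2871 ≈ 25,812.5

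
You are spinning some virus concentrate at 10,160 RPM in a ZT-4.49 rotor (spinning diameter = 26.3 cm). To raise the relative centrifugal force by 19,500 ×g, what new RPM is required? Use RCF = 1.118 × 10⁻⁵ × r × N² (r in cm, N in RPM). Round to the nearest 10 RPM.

15360 RPM

r = 26.3 / 2 = 13.15 cm
Current RCF = 1.118 × 10⁻⁵ × 13.15 × (10160)² = 1.118 × 10⁻⁵ × 13.15 × 103,225,600 ≈ 15,175.9 × g
Target RCF = 15,175.9 + 19,500 = 34,675.9 × g
N² = 34,675.9 / (14.7017 × 10⁻⁵) = 235,863,199
N ≈ √235,863,199 ≈ 15,357.8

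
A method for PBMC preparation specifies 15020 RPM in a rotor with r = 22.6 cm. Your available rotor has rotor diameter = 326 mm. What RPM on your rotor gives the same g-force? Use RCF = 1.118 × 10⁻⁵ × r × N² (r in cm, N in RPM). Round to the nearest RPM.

17686 RPM

RCF = 1.118 × 10⁻⁵ × r × N²
RCF_original = 1.118 × 10⁻⁵ × 22.6 × (15020)² = 1.118 × 10⁻⁵ × 22.6 × 225,600,400 ≈ 57,002 × g
Your rotor: r = 326 mm / 2 = 163 mm = 16.3 cm
57,002 = 1.118 × 10⁻⁵ × 16.3 × N²
N² = 57,002 / (18.2234 × 10⁻⁵) = 312,795,636
N ≈ √312,795,636 ≈ 17,686.0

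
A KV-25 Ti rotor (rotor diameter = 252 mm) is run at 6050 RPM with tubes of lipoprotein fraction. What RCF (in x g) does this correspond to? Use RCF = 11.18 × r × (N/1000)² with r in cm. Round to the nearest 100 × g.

RCF ≈ 5200 x g

r = 252 mm / 2 = 126 mm = 12.6 cm
RCF = 11.18 × 12.6 × (6.05)² = 11.18 × 12.6 × 36.6025 ≈ 5,156.1 × g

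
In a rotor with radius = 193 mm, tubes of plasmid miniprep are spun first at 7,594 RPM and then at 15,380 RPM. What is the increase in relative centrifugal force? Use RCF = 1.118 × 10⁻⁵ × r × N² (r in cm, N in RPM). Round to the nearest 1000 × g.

39000 ×g

r = 193 mm = 19.3 cm
RCF₁ = 1.118 × 10⁻⁵ × 19.3 × (7594)² = 1.118 × 10⁻⁵ × 19.3 × 57,668,836 ≈ 12,443.4 × g
RCF₂ = 1.118 × 10⁻⁵ × 19.3 × (15380)² = 1.118 × 10⁻⁵ × 19.3 × 236,544,400 ≈ 51,040.1 × g
Increase = 51,040.1 − 12,443.4 = 38,596.7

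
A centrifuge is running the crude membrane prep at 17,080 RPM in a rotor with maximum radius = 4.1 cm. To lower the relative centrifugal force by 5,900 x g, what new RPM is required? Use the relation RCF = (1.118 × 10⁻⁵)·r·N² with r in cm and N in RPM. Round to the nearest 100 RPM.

N₂ ≈ 12800 RPM

Current RCF = 1.118 × 10⁻⁵ × 4.1 × (17080)² = 1.118 × 10⁻⁵ × 4.1 × 291,726,400 ≈ 13,372.2 × g
Target RCF = 13,372.2 − 5,900 = 7,472.2 × g
N² = 7,472.2 / (4.5838 × 10⁻⁵) = 163,013,220
N ≈ √163,013,220 ≈ 12,767.7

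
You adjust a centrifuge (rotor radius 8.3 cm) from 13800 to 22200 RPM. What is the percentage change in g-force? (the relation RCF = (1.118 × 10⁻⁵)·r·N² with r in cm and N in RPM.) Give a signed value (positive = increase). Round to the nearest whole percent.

RCF ∝ N², so the ratio is (22200/13800)² = (1.608696)² = 2.5879.
Change = 2.5879 − 1 = +1.5879 → +158.8%.

+159%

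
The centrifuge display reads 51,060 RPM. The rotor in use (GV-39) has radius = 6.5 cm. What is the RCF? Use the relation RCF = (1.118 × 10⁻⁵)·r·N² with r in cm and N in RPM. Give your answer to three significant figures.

RCF = 1.118 × 10⁻⁵ × r × N²
RCF = 1.118 × 10⁻⁵ × 6.5 × (51060)² = 1.118 × 10⁻⁵ × 6.5 × 2,607,123,600 ≈ 189,459.7 × g

189000 × g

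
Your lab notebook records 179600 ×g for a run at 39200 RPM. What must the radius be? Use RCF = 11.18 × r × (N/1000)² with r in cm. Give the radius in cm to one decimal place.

179600 = 11.18 × r × (39.2)²
r = 179600 / (11.18 × 1536.64) = 179600 / 17179.64 ≈ 10.454 cm

10.5 cm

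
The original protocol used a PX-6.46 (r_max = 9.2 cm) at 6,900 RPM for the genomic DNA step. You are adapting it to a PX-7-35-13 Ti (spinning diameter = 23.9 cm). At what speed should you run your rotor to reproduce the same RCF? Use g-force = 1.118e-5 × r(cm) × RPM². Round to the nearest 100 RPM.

6100 RPM

RCF_original = 1.118 × 10⁻⁵ × 9.2 × (6900)² = 1.118 × 10⁻⁵ × 9.2 × 47,610,000 ≈ 4,897 × g
Your rotor: r = 23.9 / 2 = 11.95 cm
4,897 = 1.118 × 10⁻⁵ × 11.95 × N²
N² = 4,897 / (13.3601 × 10⁻⁵) = 36,653,917
N ≈ √36,653,917 ≈ 6,054.2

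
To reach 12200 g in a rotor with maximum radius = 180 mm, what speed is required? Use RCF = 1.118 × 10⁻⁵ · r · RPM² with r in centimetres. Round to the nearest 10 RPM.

7790 RPM

r = 180 mm = 18.0 cm
12,200 = 1.118 × 10⁻⁵ × 18 × N²
N² = 12,200 / (20.124 × 10⁻⁵) = 60,624,130
N ≈ √60,624,130 ≈ 7,786.1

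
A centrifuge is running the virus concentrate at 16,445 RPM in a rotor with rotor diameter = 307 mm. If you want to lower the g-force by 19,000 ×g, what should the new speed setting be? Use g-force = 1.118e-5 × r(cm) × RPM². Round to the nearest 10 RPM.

r = 307 mm / 2 = 153.5 mm = 15.35 cm
Current RCF = 1.118 × 10⁻⁵ × 15.35 × (16445)² = 1.118 × 10⁻⁵ × 15.35 × 270,438,025 ≈ 46,410.7 × g
Target RCF = 46,410.7 − 19,000 = 27,410.7 × g
N² = 27,410.7 / (17.1613 × 10⁻⁵) = 159,723,914
N ≈ √159,723,914 ≈ 12,638.2

N₂ ≈ 12640 RPM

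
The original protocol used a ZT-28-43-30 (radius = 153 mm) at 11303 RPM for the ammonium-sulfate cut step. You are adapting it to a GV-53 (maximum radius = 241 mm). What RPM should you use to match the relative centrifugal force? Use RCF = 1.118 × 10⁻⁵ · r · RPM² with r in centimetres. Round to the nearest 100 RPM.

Original rotor: r = 153 mm = 15.3 cm
RCF_original = 1.118 × 10⁻⁵ × 15.3 × (11303)² = 1.118 × 10⁻⁵ × 15.3 × 127,757,809 ≈ 21,853.5 × g
Your rotor: r = 241 mm = 24.1 cm
21,853.5 = 1.118 × 10⁻⁵ × 24.1 × N²
N² = 21,853.5 / (26.9438 × 10⁻⁵) = 81,107,713
N ≈ √81,107,713 ≈ 9,006.0

9000 RPM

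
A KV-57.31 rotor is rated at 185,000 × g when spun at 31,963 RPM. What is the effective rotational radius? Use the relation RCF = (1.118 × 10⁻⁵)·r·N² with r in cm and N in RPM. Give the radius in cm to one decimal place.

16.2 cm

RCF = 1.118 × 10⁻⁵ × r × N²
185000 = 1.118 × 10⁻⁵ × r × (31963)²
r = 185000 / (1.118 × 10⁻⁵ × 1,021,633,369) = 185000 / 11421.86 ≈ 16.197 cm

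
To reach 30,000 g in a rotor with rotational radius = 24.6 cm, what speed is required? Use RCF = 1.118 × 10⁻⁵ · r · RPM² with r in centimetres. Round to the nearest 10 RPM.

N ≈ 10440 RPM

30,000 = 1.118 × 10⁻⁵ × 24.6 × N²
N² = 30,000 / (27.5028 × 10⁻⁵) = 109,079,803
N ≈ √109,079,803 ≈ 10,444.1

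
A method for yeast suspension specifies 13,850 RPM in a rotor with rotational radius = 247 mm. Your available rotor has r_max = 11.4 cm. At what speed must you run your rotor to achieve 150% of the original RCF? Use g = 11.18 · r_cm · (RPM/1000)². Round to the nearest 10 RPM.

24970 RPM

Original rotor: r = 247 mm = 24.7 cm
RCF_original = 11.18 × 24.7 × (13.85)² = 11.18 × 24.7 × 191.8225 ≈ 52,971 × g
Target RCF = 1.5 × 52,971 ≈ 79,456.5 × g
79,456.5 = 11.18 × 11.4 × (N/1000)²
(N/1000)² = 79,456.5 / 127.452 = 623.4229
N = 1000 × √623.4229 ≈ 24,968.4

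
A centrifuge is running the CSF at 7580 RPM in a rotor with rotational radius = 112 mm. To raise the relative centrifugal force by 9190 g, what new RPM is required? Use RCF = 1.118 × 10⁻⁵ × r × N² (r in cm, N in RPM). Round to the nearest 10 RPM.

N₂ ≈ 11440 RPM

r = 112 mm = 11.2 cm
Current RCF = 1.118 × 10⁻⁵ × 11.2 × (7580)² = 1.118 × 10⁻⁵ × 11.2 × 57,456,400 ≈ 7,194.5 × g
Target RCF = 7,194.5 + 9,190 = 16,384.5 × g
N² = 16,384.5 / (12.5216 × 10⁻⁵) = 130,849,891
N ≈ √130,849,891 ≈ 11,439.0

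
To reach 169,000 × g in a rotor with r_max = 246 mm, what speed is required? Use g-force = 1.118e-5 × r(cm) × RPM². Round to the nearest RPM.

r = 246 mm = 24.6 cm
169,000 = 1.118 × 10⁻⁵ × 24.6 × N²
N² = 169,000 / (27.5028 × 10⁻⁵) = 614,482,889
N ≈ √614,482,889 ≈ 24,788.8

24789 RPM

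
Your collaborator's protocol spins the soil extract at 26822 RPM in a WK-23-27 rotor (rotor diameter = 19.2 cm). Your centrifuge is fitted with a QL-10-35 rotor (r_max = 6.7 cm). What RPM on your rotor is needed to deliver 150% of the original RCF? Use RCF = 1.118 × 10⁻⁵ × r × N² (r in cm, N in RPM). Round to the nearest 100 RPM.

Original rotor: r = 19.2 / 2 = 9.6 cm
RCF_original = 1.118 × 10⁻⁵ × 9.6 × (26822)² = 1.118 × 10⁻⁵ × 9.6 × 719,419,684 ≈ 77,213.9 × g
Target RCF = 1.5 × 77,213.9 ≈ 115,820.8 × g
115,820.8 = 1.118 × 10⁻⁵ × 6.7 × N²
N² = 115,820.8 / (7.4906 × 10⁻⁵) = 1,546,215,256
N ≈ √1,546,215,256 ≈ 39,321.9

39300 RPM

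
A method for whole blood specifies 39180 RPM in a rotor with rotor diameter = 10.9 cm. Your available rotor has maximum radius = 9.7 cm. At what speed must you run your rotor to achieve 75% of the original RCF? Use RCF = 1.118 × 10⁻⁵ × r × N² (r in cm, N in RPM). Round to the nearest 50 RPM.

Original rotor: r = 10.9 / 2 = 5.45 cm
RCF = 1.118 × 10⁻⁵ × r × N²
RCF_original = 1.118 × 10⁻⁵ × 5.45 × (39180)² = 1.118 × 10⁻⁵ × 5.45 × 1,535,072,400 ≈ 93,533.5 × g
Target RCF = 0.75 × 93,533.5 ≈ 70,150.1 × g
70,150.1 = 1.118 × 10⁻⁵ × 9.7 × N²
N² = 70,150.1 / (10.8446 × 10⁻⁵) = 646,866,643
N ≈ √646,866,643 ≈ 25,433.6

≈ 25450 RPM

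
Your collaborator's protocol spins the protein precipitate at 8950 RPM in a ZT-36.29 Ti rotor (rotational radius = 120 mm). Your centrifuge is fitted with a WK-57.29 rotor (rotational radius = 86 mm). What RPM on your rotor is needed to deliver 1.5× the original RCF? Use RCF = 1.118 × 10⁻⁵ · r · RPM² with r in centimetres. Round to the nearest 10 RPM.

Original rotor: r = 120 mm = 12.0 cm
RCF_original = 1.118 × 10⁻⁵ × 12 × (8950)² = 1.118 × 10⁻⁵ × 12 × 80,102,500 ≈ 10,746.6 × g
Target RCF = 1.5 × 10,746.6 ≈ 16,119.9 × g
Your rotor: r = 86 mm = 8.6 cm
16,119.9 = 1.118 × 10⁻⁵ × 8.6 × N²
N² = 16,119.9 / (9.6148 × 10⁻⁵) = 167,657,154
N ≈ √167,657,154 ≈ 12,948.2

≈ 12950 RPM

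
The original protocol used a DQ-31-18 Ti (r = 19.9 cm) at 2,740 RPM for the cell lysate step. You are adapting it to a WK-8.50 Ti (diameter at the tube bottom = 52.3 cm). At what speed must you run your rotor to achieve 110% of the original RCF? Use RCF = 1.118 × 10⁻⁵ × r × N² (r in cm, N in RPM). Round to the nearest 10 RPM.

≈ 2510 RPM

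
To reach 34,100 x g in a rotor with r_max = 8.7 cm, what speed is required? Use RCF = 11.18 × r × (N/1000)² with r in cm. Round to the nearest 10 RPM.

18720 RPM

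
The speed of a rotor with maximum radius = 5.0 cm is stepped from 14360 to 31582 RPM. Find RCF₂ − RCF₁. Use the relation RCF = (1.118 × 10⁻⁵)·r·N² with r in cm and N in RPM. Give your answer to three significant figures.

RCF₁ = 1.118 × 10⁻⁵ × 5 × (14360)² = 1.118 × 10⁻⁵ × 5 × 206,209,600 ≈ 11,527.1 × g
RCF₂ = 1.118 × 10⁻⁵ × 5 × (31582)² = 1.118 × 10⁻⁵ × 5 × 997,422,724 ≈ 55,755.9 × g
Increase = 55,755.9 − 11,527.1 = 44,228.8

≈ 44200 × g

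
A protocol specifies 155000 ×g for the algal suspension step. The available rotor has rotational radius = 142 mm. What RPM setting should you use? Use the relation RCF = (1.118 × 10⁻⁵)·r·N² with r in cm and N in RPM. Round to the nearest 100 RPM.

r = 142 mm = 14.2 cm
RCF = 1.118 × 10⁻⁵ × r × N²
155,000 = 1.118 × 10⁻⁵ × 14.2 × N²
N² = 155,000 / (15.8756 × 10⁻⁵) = 976,341,052
N ≈ √976,341,052 ≈ 31,246.5

31200 RPM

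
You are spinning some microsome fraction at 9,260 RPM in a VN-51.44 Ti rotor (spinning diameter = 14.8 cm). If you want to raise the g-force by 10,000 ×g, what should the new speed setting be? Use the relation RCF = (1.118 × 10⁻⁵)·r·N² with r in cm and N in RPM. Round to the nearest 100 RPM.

r = 14.8 / 2 = 7.4 cm
Current RCF = 1.118 × 10⁻⁵ × 7.4 × (9260)² = 1.118 × 10⁻⁵ × 7.4 × 85,747,600 ≈ 7,094.1 × g
Target RCF = 7,094.1 + 10,000 = 17,094.1 × g
N² = 17,094.1 / (8.2732 × 10⁻⁵) = 206,620,171
N ≈ √206,620,171 ≈ 14,374.3

N₂ ≈ 14400 RPM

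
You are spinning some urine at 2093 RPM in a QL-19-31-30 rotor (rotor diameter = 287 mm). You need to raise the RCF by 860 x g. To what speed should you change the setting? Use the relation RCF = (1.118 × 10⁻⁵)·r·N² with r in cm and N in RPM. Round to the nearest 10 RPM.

N₂ ≈ 3120 RPM

r = 287 mm / 2 = 143.5 mm = 14.35 cm
Current RCF = 1.118 × 10⁻⁵ × 14.35 × (2093)² = 1.118 × 10⁻⁵ × 14.35 × 4,380,649 ≈ 702.8 × g
Target RCF = 702.8 + 860 = 1,562.8 × g
N² = 1,562.8 / (16.0433 × 10⁻⁵) = 9,741,138
N ≈ √9,741,138 ≈ 3,121.1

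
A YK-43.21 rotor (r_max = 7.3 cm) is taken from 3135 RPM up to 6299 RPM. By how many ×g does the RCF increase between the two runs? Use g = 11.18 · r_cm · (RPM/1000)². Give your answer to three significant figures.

2440 ×g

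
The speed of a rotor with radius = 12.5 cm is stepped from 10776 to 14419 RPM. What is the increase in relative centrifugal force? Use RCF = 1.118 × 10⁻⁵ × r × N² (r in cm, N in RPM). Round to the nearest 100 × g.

≈ 12800 x g

RCF₁ = 1.118 × 10⁻⁵ × 12.5 × (10776)² = 1.118 × 10⁻⁵ × 12.5 × 116,122,176 ≈ 16,228.1 × g
RCF₂ = 1.118 × 10⁻⁵ × 12.5 × (14419)² = 1.118 × 10⁻⁵ × 12.5 × 207,907,561 ≈ 29,055.1 × g
Increase = 29,055.1 − 16,228.1 = 12,827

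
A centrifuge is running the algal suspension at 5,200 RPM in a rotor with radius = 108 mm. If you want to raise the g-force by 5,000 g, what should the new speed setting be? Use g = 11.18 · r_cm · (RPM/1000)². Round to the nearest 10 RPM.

N₂ ≈ 8270 RPM

r = 108 mm = 10.8 cm
Current RCF = 11.18 × 10.8 × (5.2)² = 11.18 × 10.8 × 27.04 ≈ 3,264.9 × g
Target RCF = 3,264.9 + 5,000 = 8,264.9 × g
(N/1000)² = 8,264.9 / 120.744 = 68.44978
N = 1000 × √68.44978 ≈ 8,273.4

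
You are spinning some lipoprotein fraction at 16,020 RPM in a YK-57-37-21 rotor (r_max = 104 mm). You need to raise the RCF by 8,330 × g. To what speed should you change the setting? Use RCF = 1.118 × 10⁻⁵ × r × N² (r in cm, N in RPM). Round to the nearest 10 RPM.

r = 104 mm = 10.4 cm
Current RCF = 1.118 × 10⁻⁵ × 10.4 × (16020)² = 1.118 × 10⁻⁵ × 10.4 × 256,640,400 ≈ 29,840.1 × g
Target RCF = 29,840.1 + 8,330 = 38,170.1 × g
N² = 38,170.1 / (11.6272 × 10⁻⁵) = 328,282,820
N ≈ √328,282,820 ≈ 18,118.6

18120 RPM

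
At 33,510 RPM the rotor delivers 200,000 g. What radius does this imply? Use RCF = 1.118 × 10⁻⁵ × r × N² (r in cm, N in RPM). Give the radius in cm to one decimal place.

15.9 cm

200000 = 1.118 × 10⁻⁵ × r × (33510)²
r = 200000 / (1.118 × 10⁻⁵ × 1,122,920,100) = 200000 / 12554.25 ≈ 15.931 cm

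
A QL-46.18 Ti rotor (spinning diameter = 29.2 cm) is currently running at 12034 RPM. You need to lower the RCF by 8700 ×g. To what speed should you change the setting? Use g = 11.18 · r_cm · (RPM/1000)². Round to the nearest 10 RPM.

N₂ ≈ 9570 RPM

r = 29.2 / 2 = 14.6 cm
Current RCF = 11.18 × 14.6 × (12.034)² = 11.18 × 14.6 × 144.817156 ≈ 23,638.2 × g
Target RCF = 23,638.2 − 8,700 = 14,938.2 × g
(N/1000)² = 14,938.2 / 163.228 = 91.51739
N = 1000 × √91.51739 ≈ 9,566.5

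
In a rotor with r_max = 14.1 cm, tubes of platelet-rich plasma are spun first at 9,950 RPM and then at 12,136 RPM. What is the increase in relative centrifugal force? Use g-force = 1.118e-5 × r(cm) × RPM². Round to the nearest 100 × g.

RCF₁ = 1.118 × 10⁻⁵ × 14.1 × (9950)² = 1.118 × 10⁻⁵ × 14.1 × 99,002,500 ≈ 15,606.6 × g
RCF₂ = 1.118 × 10⁻⁵ × 14.1 × (12136)² = 1.118 × 10⁻⁵ × 14.1 × 147,282,496 ≈ 23,217.3 × g
Increase = 23,217.3 − 15,606.6 = 7,610.7

7600 ×g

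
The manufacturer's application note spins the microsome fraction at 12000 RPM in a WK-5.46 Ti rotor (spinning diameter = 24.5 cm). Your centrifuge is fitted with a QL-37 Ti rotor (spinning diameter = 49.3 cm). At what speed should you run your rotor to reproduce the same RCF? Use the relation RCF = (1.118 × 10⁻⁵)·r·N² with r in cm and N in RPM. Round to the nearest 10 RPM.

8460 RPM

Original rotor: r = 24.5 / 2 = 12.25 cm
RCF_original = 1.118 × 10⁻⁵ × 12.25 × (12000)² = 1.118 × 10⁻⁵ × 12.25 × 144,000,000 ≈ 19,721.5 × g
Your rotor: r = 49.3 / 2 = 24.65 cm
19,721.5 = 1.118 × 10⁻⁵ × 24.65 × N²
N² = 19,721.5 / (27.5587 × 10⁻⁵) = 71,561,794
N ≈ √71,561,794 ≈ 8,459.4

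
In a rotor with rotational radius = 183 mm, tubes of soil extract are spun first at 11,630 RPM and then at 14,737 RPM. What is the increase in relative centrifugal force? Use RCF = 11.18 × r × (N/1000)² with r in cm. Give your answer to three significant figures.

16800 × g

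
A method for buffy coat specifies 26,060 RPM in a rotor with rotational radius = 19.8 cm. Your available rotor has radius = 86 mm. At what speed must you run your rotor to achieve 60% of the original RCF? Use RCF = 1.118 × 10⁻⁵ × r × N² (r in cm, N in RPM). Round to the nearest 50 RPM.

RCF_original = 1.118 × 10⁻⁵ × 19.8 × (26060)² = 1.118 × 10⁻⁵ × 19.8 × 679,123,600 ≈ 150,333.5 × g
Target RCF = 0.6 × 150,333.5 ≈ 90,200.1 × g
Your rotor: r = 86 mm = 8.6 cm
90,200.1 = 1.118 × 10⁻⁵ × 8.6 × N²
N² = 90,200.1 / (9.6148 × 10⁻⁵) = 938,138,079
N ≈ √938,138,079 ≈ 30,629.0

≈ 30650 RPM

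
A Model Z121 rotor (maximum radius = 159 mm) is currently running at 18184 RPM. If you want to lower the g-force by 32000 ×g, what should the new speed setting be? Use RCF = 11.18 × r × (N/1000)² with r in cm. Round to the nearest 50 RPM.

r = 159 mm = 15.9 cm
Current RCF = 11.18 × 15.9 × (18.184)² = 11.18 × 15.9 × 330.657856 ≈ 58,778.4 × g
Target RCF = 58,778.4 − 32,000 = 26,778.4 × g
(N/1000)² = 26,778.4 / 177.762 = 150.6419
N = 1000 × √150.6419 ≈ 12,273.6

12250 RPM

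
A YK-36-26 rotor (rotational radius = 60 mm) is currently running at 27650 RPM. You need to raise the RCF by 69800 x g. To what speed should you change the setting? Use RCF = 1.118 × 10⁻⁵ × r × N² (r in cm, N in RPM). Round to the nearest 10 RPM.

r = 60 mm = 6.0 cm
Current RCF = 1.118 × 10⁻⁵ × 6 × (27650)² = 1.118 × 10⁻⁵ × 6 × 764,522,500 ≈ 51,284.2 × g
Target RCF = 51,284.2 + 69,800 = 121,084.2 × g
N² = 121,084.2 / (6.708 × 10⁻⁵) = 1,805,071,556
N ≈ √1,805,071,556 ≈ 42,486.1

N₂ ≈ 42490 RPM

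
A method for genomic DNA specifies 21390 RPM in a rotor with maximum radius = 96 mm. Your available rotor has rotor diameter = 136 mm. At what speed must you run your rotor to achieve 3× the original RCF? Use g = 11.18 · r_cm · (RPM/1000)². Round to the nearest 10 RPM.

≈ 44020 RPM

Original rotor: r = 96 mm = 9.6 cm
RCF_original = 11.18 × 9.6 × (21.39)² = 11.18 × 9.6 × 457.5321 ≈ 49,106 × g
Target RCF = 3 × 49,106 ≈ 147,318 × g
Your rotor: r = 136 mm / 2 = 68 mm = 6.8 cm
147,318 = 11.18 × 6.8 × (N/1000)²
(N/1000)² = 147,318 / 76.024 = 1937.783
N = 1000 × √1937.783 ≈ 44,020.3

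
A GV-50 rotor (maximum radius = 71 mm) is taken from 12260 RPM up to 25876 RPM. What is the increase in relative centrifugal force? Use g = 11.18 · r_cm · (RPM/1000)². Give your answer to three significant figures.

≈ 41200 g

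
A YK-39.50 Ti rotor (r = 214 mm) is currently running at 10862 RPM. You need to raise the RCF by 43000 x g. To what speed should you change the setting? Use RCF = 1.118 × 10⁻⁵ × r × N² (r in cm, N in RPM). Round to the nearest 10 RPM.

≈ 17250 RPM

r = 214 mm = 21.4 cm
Current RCF = 1.118 × 10⁻⁵ × 21.4 × (10862)² = 1.118 × 10⁻⁵ × 21.4 × 117,983,044 ≈ 28,227.7 × g
Target RCF = 28,227.7 + 43,000 = 71,227.7 × g
N² = 71,227.7 / (23.9252 × 10⁻⁵) = 297,709,946
N ≈ √297,709,946 ≈ 17,254.3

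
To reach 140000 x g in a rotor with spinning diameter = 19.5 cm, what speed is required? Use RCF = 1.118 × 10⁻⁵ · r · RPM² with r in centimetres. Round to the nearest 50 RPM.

r = 19.5 / 2 = 9.75 cm
140,000 = 1.118 × 10⁻⁵ × 9.75 × N²
N² = 140,000 / (10.9005 × 10⁻⁵) = 1,284,344,755
N ≈ √1,284,344,755 ≈ 35,837.8

35850 RPM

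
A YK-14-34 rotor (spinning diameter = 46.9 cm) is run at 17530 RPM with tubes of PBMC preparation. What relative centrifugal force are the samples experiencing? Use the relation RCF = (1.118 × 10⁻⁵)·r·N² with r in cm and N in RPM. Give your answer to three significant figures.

≈ 80600 x g

r = 46.9 / 2 = 23.45 cm
RCF = 1.118 × 10⁻⁵ × 23.45 × (17530)² = 1.118 × 10⁻⁵ × 23.45 × 307,300,900 ≈ 80,565.4 × g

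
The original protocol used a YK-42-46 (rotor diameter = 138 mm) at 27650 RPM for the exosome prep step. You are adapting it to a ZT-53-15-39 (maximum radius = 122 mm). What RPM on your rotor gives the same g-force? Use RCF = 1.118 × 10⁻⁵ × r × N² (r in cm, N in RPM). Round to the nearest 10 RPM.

≈ 20790 RPM

Original rotor: r = 138 mm / 2 = 69 mm = 6.9 cm
RCF_original = 1.118 × 10⁻⁵ × 6.9 × (27650)² = 1.118 × 10⁻⁵ × 6.9 × 764,522,500 ≈ 58,976.8 × g
Your rotor: r = 122 mm = 12.2 cm
58,976.8 = 1.118 × 10⁻⁵ × 12.2 × N²
N² = 58,976.8 / (13.6396 × 10⁻⁵) = 432,393,912
N ≈ √432,393,912 ≈ 20,794.1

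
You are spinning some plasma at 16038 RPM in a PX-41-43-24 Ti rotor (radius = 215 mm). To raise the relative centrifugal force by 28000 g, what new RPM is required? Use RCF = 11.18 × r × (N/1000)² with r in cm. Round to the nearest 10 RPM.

19330 RPM

r = 215 mm = 21.5 cm
Current RCF = 11.18 × 21.5 × (16.038)² = 11.18 × 21.5 × 257.217444 ≈ 61,827.4 × g
Target RCF = 61,827.4 + 28,000 = 89,827.4 × g
(N/1000)² = 89,827.4 / 240.37 = 373.7047
N = 1000 × √373.7047 ≈ 19,331.4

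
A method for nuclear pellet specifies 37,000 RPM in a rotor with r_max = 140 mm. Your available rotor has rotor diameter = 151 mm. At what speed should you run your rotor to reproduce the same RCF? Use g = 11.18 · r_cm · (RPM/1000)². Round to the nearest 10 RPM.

≈ 50380 RPM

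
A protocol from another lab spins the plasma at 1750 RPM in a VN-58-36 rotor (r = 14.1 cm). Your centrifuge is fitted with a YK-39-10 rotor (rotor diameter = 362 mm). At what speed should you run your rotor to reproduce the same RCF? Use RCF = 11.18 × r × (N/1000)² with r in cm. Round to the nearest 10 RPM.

1540 RPM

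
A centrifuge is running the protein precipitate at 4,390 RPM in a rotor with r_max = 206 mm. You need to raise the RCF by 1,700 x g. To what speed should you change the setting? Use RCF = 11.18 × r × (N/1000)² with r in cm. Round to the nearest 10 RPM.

5160 RPM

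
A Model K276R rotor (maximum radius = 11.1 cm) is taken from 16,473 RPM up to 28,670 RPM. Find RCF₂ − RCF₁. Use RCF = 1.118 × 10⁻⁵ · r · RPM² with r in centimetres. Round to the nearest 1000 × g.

RCF₁ = 1.118 × 10⁻⁵ × 11.1 × (16473)² = 1.118 × 10⁻⁵ × 11.1 × 271,359,729 ≈ 33,675.2 × g
RCF₂ = 1.118 × 10⁻⁵ × 11.1 × (28670)² = 1.118 × 10⁻⁵ × 11.1 × 821,968,900 ≈ 102,004.7 × g
Increase = 102,004.7 − 33,675.2 = 68,329.5

68000 x g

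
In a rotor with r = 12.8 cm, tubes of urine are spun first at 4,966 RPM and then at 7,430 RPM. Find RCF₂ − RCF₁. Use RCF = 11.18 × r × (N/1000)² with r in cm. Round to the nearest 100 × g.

≈ 4400 ×g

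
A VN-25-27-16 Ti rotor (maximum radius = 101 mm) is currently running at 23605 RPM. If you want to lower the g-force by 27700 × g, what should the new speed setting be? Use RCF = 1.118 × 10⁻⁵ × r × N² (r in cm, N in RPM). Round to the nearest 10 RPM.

N₂ ≈ 17660 RPM

r = 101 mm = 10.1 cm
Current RCF = 1.118 × 10⁻⁵ × 10.1 × (23605)² = 1.118 × 10⁻⁵ × 10.1 × 557,196,025 ≈ 62,917.5 × g
Target RCF = 62,917.5 − 27,700 = 35,217.5 × g
N² = 35,217.5 / (11.2918 × 10⁻⁵) = 311,885,616
N ≈ √311,885,616 ≈ 17,660.3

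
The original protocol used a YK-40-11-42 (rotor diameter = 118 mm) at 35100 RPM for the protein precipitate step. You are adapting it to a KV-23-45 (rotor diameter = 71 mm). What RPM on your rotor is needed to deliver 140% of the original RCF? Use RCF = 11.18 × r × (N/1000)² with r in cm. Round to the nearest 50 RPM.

Original rotor: r = 118 mm / 2 = 59 mm = 5.9 cm
RCF = 11.18 × r × (N/1000)²
RCF_original = 11.18 × 5.9 × (35.1)² = 11.18 × 5.9 × 1,232.01 ≈ 81,265.8 × g
Target RCF = 1.4 × 81,265.8 ≈ 113,772.1 × g
Your rotor: r = 71 mm / 2 = 35.5 mm = 3.55 cm
113,772.1 = 11.18 × 3.55 × (N/1000)²
(N/1000)² = 113,772.1 / 39.689 = 2866.59
N = 1000 × √2866.59 ≈ 53,540.5

≈ 53550 RPM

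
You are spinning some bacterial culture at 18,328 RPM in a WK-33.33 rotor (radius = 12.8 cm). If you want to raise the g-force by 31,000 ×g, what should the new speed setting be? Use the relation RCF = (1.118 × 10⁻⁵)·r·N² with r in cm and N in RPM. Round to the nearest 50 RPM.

Current RCF = 1.118 × 10⁻⁵ × 12.8 × (18328)² = 1.118 × 10⁻⁵ × 12.8 × 335,915,584 ≈ 48,070.9 × g
Target RCF = 48,070.9 + 31,000 = 79,070.9 × g
N² = 79,070.9 / (14.3104 × 10⁻⁵) = 552,541,508
N ≈ √552,541,508 ≈ 23,506.2

N₂ ≈ 23500 RPM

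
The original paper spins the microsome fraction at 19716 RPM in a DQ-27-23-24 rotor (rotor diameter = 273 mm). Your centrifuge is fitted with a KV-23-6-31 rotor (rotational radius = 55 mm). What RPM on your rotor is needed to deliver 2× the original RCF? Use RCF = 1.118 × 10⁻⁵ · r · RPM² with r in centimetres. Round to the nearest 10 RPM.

≈ 43930 RPM

Original rotor: r = 273 mm / 2 = 136.5 mm = 13.65 cm
RCF = 1.118 × 10⁻⁵ × r × N²
RCF_original = 1.118 × 10⁻⁵ × 13.65 × (19716)² = 1.118 × 10⁻⁵ × 13.65 × 388,720,656 ≈ 59,321.5 × g
Target RCF = 2 × 59,321.5 ≈ 118,643 × g
Your rotor: r = 55 mm = 5.5 cm
118,643 = 1.118 × 10⁻⁵ × 5.5 × N²
N² = 118,643 / (6.149 × 10⁻⁵) = 1,929,468,206
N ≈ √1,929,468,206 ≈ 43,925.7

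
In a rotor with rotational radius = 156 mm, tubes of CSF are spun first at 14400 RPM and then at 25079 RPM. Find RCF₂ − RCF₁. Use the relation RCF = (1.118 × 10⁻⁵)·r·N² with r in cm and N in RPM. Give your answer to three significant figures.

r = 156 mm = 15.6 cm
RCF₁ = 1.118 × 10⁻⁵ × 15.6 × (14400)² = 1.118 × 10⁻⁵ × 15.6 × 207,360,000 ≈ 36,165.2 × g
RCF₂ = 1.118 × 10⁻⁵ × 15.6 × (25079)² = 1.118 × 10⁻⁵ × 15.6 × 628,956,241 ≈ 109,695 × g
Increase = 109,695 − 36,165.2 = 73,529.8

≈ 73500 × g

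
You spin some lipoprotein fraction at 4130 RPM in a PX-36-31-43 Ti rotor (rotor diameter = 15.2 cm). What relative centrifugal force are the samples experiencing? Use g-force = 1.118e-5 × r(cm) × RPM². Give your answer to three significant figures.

r = 15.2 / 2 = 7.6 cm
RCF = 1.118 × 10⁻⁵ × 7.6 × (4130)² = 1.118 × 10⁻⁵ × 7.6 × 17,056,900 ≈ 1,449.3 × g

1450 × g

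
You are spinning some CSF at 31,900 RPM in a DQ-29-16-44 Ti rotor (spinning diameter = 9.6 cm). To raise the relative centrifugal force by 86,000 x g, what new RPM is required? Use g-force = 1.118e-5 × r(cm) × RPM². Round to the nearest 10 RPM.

r = 9.6 / 2 = 4.8 cm
Current RCF = 1.118 × 10⁻⁵ × 4.8 × (31900)² = 1.118 × 10⁻⁵ × 4.8 × 1,017,610,000 ≈ 54,609 × g
Target RCF = 54,609 + 86,000 = 140,609 × g
N² = 140,609 / (5.3664 × 10⁻⁵) = 2,620,173,673
N ≈ √2,620,173,673 ≈ 51,187.6

≈ 51190 RPM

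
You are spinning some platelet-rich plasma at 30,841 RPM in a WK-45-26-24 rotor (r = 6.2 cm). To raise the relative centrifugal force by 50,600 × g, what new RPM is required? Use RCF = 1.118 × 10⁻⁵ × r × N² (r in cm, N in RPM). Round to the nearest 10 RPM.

Current RCF = 1.118 × 10⁻⁵ × 6.2 × (30841)² = 1.118 × 10⁻⁵ × 6.2 × 951,167,281 ≈ 65,931.1 × g
Target RCF = 65,931.1 + 50,600 = 116,531.1 × g
N² = 116,531.1 / (6.9316 × 10⁻⁵) = 1,681,157,309
N ≈ √1,681,157,309 ≈ 41,001.9

N₂ ≈ 41000 RPM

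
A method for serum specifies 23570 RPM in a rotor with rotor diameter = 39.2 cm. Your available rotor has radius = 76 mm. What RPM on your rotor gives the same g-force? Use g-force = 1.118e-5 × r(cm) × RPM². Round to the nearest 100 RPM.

37900 RPM

Original rotor: r = 39.2 / 2 = 19.6 cm
RCF_original = 1.118 × 10⁻⁵ × 19.6 × (23570)² = 1.118 × 10⁻⁵ × 19.6 × 555,544,900 ≈ 121,735.4 × g
Your rotor: r = 76 mm = 7.6 cm
121,735.4 = 1.118 × 10⁻⁵ × 7.6 × N²
N² = 121,735.4 / (8.4968 × 10⁻⁵) = 1,432,720,554
N ≈ √1,432,720,554 ≈ 37,851.3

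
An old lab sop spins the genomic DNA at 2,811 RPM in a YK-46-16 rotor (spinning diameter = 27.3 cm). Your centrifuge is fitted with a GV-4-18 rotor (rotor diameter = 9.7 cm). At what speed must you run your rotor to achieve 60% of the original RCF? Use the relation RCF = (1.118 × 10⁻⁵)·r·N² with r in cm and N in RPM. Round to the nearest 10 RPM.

3650 RPM

Original rotor: r = 27.3 / 2 = 13.65 cm
RCF_original = 1.118 × 10⁻⁵ × 13.65 × (2811)² = 1.118 × 10⁻⁵ × 13.65 × 7,901,721 ≈ 1,205.9 × g
Target RCF = 0.6 × 1,205.9 ≈ 723.5 × g
Your rotor: r = 9.7 / 2 = 4.85 cm
723.5 = 1.118 × 10⁻⁵ × 4.85 × N²
N² = 723.5 / (5.4223 × 10⁻⁵) = 13,343,046
N ≈ √13,343,046 ≈ 3,652.8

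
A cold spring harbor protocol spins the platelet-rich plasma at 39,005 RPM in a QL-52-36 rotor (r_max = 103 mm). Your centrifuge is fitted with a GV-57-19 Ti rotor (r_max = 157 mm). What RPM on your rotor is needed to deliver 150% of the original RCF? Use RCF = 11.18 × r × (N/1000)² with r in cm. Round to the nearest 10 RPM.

38690 RPM

Original rotor: r = 103 mm = 10.3 cm
RCF = 11.18 × r × (N/1000)²
RCF_original = 11.18 × 10.3 × (39.005)² = 11.18 × 10.3 × 1,521.390025 ≈ 175,194.1 × g
Target RCF = 1.5 × 175,194.1 ≈ 262,791.2 × g
Your rotor: r = 157 mm = 15.7 cm
262,791.2 = 11.18 × 15.7 × (N/1000)²
(N/1000)² = 262,791.2 / 175.526 = 1497.164
N = 1000 × √1497.164 ≈ 38,693.2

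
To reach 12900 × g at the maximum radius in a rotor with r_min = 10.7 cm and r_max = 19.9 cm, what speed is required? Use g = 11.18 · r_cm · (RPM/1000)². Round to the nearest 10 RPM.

7610 RPM

Use r_max = 19.9 cm.
12,900 = 11.18 × 19.9 × (N/1000)²
(N/1000)² = 12,900 / 222.482 = 57.98222
N = 1000 × √57.98222 ≈ 7,614.6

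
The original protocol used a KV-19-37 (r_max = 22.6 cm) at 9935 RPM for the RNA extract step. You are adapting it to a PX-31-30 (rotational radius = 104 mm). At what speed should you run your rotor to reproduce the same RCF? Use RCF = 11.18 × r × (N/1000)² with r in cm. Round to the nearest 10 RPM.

≈ 14650 RPM

RCF_original = 11.18 × 22.6 × (9.935)² = 11.18 × 22.6 × 98.704225 ≈ 24,939.4 × g
Your rotor: r = 104 mm = 10.4 cm
24,939.4 = 11.18 × 10.4 × (N/1000)²
(N/1000)² = 24,939.4 / 116.272 = 214.4919
N = 1000 × √214.4919 ≈ 14,645.5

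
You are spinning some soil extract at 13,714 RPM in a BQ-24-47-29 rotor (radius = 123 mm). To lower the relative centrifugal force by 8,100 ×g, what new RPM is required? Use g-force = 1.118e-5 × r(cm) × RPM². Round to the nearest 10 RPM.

N₂ ≈ 11370 RPM

r = 123 mm = 12.3 cm
Current RCF = 1.118 × 10⁻⁵ × 12.3 × (13714)² = 1.118 × 10⁻⁵ × 12.3 × 188,073,796 ≈ 25,862.8 × g
Target RCF = 25,862.8 − 8,100 = 17,762.8 × g
N² = 17,762.8 / (13.7514 × 10⁻⁵) = 129,170,848
N ≈ √129,170,848 ≈ 11,365.3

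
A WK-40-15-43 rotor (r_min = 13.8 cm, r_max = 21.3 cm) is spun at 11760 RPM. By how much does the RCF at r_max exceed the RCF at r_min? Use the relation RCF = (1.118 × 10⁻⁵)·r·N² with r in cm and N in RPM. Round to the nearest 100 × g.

ΔRCF = 1.118 × 10⁻⁵ × (r_max − r_min) × N² = 1.118 × 10⁻⁵ × 7.5 × 138,297,600 ≈ 11,596.3

11600 g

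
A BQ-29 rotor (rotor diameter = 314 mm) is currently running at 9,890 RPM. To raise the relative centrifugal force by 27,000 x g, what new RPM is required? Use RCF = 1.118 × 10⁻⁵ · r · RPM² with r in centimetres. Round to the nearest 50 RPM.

r = 314 mm / 2 = 157 mm = 15.7 cm
Current RCF = 1.118 × 10⁻⁵ × 15.7 × (9890)² = 1.118 × 10⁻⁵ × 15.7 × 97,812,100 ≈ 17,168.6 × g
Target RCF = 17,168.6 + 27,000 = 44,168.6 × g
N² = 44,168.6 / (17.5526 × 10⁻⁵) = 251,635,655
N ≈ √251,635,655 ≈ 15,863.0

15850 RPM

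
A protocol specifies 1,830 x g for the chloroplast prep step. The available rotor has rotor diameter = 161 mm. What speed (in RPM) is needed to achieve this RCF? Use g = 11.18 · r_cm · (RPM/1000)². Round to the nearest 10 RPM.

N ≈ 4510 RPM

r = 161 mm / 2 = 80.5 mm = 8.05 cm
1,830 = 11.18 × 8.05 × (N/1000)²
(N/1000)² = 1,830 / 89.999 = 20.33356
N = 1000 × √20.33356 ≈ 4,509.3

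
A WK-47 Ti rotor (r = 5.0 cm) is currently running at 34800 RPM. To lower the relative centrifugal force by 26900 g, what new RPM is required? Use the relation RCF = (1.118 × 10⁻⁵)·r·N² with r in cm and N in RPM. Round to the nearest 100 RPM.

≈ 27000 RPM

Current RCF = 1.118 × 10⁻⁵ × 5 × (34800)² = 1.118 × 10⁻⁵ × 5 × 1,211,040,000 ≈ 67,697.1 × g
Target RCF = 67,697.1 − 26,900 = 40,797.1 × g
N² = 40,797.1 / (5.59 × 10⁻⁵) = 729,822,898
N ≈ √729,822,898 ≈ 27,015.2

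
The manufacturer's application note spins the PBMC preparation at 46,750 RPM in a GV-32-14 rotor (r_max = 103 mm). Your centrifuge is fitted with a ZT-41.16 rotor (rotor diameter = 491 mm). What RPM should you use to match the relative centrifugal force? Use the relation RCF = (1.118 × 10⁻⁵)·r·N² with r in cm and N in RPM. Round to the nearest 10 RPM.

Original rotor: r = 103 mm = 10.3 cm
RCF = 1.118 × 10⁻⁵ × r × N²
RCF_original = 1.118 × 10⁻⁵ × 10.3 × (46750)² = 1.118 × 10⁻⁵ × 10.3 × 2,185,562,500 ≈ 251,676.3 × g
Your rotor: r = 491 mm / 2 = 245.5 mm = 24.55 cm
251,676.3 = 1.118 × 10⁻⁵ × 24.55 × N²
N² = 251,676.3 / (27.4469 × 10⁻⁵) = 916,957,106
N ≈ √916,957,106 ≈ 30,281.3

≈ 30280 RPM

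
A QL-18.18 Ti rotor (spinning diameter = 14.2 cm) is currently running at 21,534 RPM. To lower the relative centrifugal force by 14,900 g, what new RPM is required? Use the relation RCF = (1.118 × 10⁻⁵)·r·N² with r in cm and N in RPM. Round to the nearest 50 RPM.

≈ 16600 RPM

r = 14.2 / 2 = 7.1 cm
Current RCF = 1.118 × 10⁻⁵ × 7.1 × (21534)² = 1.118 × 10⁻⁵ × 7.1 × 463,713,156 ≈ 36,808.6 × g
Target RCF = 36,808.6 − 14,900 = 21,908.6 × g
N² = 21,908.6 / (7.9378 × 10⁻⁵) = 276,003,427
N ≈ √276,003,427 ≈ 16,613.4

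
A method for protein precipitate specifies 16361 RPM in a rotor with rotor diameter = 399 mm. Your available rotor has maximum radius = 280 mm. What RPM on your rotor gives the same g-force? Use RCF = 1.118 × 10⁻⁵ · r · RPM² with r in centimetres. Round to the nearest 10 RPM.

≈ 13810 RPM

Original rotor: r = 399 mm / 2 = 199.5 mm = 19.95 cm
RCF = 1.118 × 10⁻⁵ × r × N²
RCF_original = 1.118 × 10⁻⁵ × 19.95 × (16361)² = 1.118 × 10⁻⁵ × 19.95 × 267,682,321 ≈ 59,704.1 × g
Your rotor: r = 280 mm = 28.0 cm
59,704.1 = 1.118 × 10⁻⁵ × 28 × N²
N² = 59,704.1 / (31.304 × 10⁻⁵) = 190,723,550
N ≈ √190,723,550 ≈ 13,810.3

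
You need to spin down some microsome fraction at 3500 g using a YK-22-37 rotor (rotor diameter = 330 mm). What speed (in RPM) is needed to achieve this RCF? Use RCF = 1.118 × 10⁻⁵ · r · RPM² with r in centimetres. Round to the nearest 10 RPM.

≈ 4360 RPM

r = 330 mm / 2 = 165 mm = 16.5 cm
RCF = 1.118 × 10⁻⁵ × r × N²
3,500 = 1.118 × 10⁻⁵ × 16.5 × N²
N² = 3,500 / (18.447 × 10⁻⁵) = 18,973,275
N ≈ √18,973,275 ≈ 4,355.8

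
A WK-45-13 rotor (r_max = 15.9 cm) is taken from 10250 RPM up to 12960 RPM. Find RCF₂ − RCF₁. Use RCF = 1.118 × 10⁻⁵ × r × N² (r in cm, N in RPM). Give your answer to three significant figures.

11200 g

RCF₁ = 1.118 × 10⁻⁵ × 15.9 × (10250)² = 1.118 × 10⁻⁵ × 15.9 × 105,062,500 ≈ 18,676.1 × g
RCF₂ = 1.118 × 10⁻⁵ × 15.9 × (12960)² = 1.118 × 10⁻⁵ × 15.9 × 167,961,600 ≈ 29,857.2 × g
Increase = 29,857.2 − 18,676.1 = 11,181.1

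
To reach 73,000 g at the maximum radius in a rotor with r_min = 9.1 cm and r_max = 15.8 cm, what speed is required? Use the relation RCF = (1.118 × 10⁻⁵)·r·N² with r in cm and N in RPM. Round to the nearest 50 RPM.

N ≈ 20350 RPM

Use r_max = 15.8 cm.
73,000 = 1.118 × 10⁻⁵ × 15.8 × N²
N² = 73,000 / (17.6644 × 10⁻⁵) = 413,260,569
N ≈ √413,260,569 ≈ 20,328.8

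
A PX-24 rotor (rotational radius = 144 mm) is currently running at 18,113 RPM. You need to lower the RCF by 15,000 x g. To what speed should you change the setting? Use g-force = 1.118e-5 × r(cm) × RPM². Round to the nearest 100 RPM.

15300 RPM

r = 144 mm = 14.4 cm
Current RCF = 1.118 × 10⁻⁵ × 14.4 × (18113)² = 1.118 × 10⁻⁵ × 14.4 × 328,080,769 ≈ 52,818.4 × g
Target RCF = 52,818.4 − 15,000 = 37,818.4 × g
N² = 37,818.4 / (16.0992 × 10⁻⁵) = 234,908,567
N ≈ √234,908,567 ≈ 15,326.7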